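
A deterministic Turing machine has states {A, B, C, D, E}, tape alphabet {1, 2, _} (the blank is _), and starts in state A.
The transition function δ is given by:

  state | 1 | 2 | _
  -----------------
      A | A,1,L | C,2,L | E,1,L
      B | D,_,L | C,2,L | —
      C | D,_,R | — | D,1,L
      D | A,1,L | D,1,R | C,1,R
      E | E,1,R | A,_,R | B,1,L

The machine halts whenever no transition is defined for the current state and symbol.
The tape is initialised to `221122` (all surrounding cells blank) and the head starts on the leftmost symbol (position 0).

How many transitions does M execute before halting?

A | _____[2]21122   read 2 → write 2, move L, go to C
C | ____[_]221122   read _ → write 1, move L, go to D
D | ___[_]1221122   read _ → write 1, move R, go to C
C | ___1[1]221122   read 1 → write _, move R, go to D
D | ___1_[2]21122   read 2 → write 1, move R, go to D
D | ___1_1[2]1122   read 2 → write 1, move R, go to D
D | ___1_11[1]122   read 1 → write 1, move L, go to A
A | ___1_1[1]1122   read 1 → write 1, move L, go to A
A | ___1_[1]11122   read 1 → write 1, move L, go to A
A | ___1[_]111122   read _ → write 1, move L, go to E
E | ___[1]1111122   read 1 → write 1, move R, go to E
E | ___1[1]111122   read 1 → write 1, move R, go to E
E | ___11[1]11122   read 1 → write 1, move R, go to E
E | ___111[1]1122   read 1 → write 1, move R, go to E
E | ___1111[1]122   read 1 → write 1, move R, go to E
E | ___11111[1]22   read 1 → write 1, move R, go to E
E | ___111111[2]2   read 2 → write _, move R, go to A
A | ___111111_[2]   read 2 → write 2, move L, go to C
C | ___111111[_]2   read _ → write 1, move L, go to D
D | ___11111[1]12   read 1 → write 1, move L, go to A
A | ___1111[1]112   read 1 → write 1, move L, go to A
A | ___111[1]1112   read 1 → write 1, move L, go to A
A | ___11[1]11112   read 1 → write 1, move L, go to A
A | ___1[1]111112   read 1 → write 1, move L, go to A
A | ___[1]1111112   read 1 → write 1, move L, go to A
A | __[_]11111112   read _ → write 1, move L, go to E
E | _[_]111111112   read _ → write 1, move L, go to B
B | [_]1111111112
M halts after 27 transitions.

27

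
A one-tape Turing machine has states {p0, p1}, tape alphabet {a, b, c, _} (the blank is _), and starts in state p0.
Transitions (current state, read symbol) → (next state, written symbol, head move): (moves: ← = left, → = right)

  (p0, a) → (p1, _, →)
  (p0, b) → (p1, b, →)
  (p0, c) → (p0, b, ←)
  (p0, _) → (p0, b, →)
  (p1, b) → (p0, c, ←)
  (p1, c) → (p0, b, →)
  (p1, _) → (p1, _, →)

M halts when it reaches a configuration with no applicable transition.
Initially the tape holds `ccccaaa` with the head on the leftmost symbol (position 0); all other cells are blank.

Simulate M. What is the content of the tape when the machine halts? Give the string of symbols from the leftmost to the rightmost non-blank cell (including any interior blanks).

p0 | _[c]cccaaa   read c → write b, move ←, go to p0
p0 | [_]bcccaaa   read _ → write b, move →, go to p0
p0 | b[b]cccaaa   read b → write b, move →, go to p1
p1 | bb[c]ccaaa   read c → write b, move →, go to p0
p0 | bbb[c]caaa   read c → write b, move ←, go to p0
p0 | bb[b]bcaaa   read b → write b, move →, go to p1
p1 | bbb[b]caaa   read b → write c, move ←, go to p0
p0 | bb[b]ccaaa   read b → write b, move →, go to p1
p1 | bbb[c]caaa   read c → write b, move →, go to p0
p0 | bbbb[c]aaa   read c → write b, move ←, go to p0
p0 | bbb[b]baaa   read b → write b, move →, go to p1
p1 | bbbb[b]aaa   read b → write c, move ←, go to p0
p0 | bbb[b]caaa   read b → write b, move →, go to p1
p1 | bbbb[c]aaa   read c → write b, move →, go to p0
p0 | bbbbb[a]aa   read a → write _, move →, go to p1
p1 | bbbbb_[a]a
The non-blank tape span at halt is bbbbb_aa.

bbbbb_aa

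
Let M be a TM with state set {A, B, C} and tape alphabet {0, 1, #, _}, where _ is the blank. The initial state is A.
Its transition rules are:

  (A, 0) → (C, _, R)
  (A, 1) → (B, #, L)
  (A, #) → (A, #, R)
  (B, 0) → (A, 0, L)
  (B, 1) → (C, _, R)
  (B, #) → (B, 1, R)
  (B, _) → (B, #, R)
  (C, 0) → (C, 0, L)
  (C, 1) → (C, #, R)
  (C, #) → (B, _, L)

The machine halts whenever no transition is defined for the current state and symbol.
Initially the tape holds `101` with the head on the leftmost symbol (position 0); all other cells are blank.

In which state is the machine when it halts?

state=A head=0 tape=_[1]01_   (A,1)→(B,#,L)
state=B head=-1 tape=[_]#01_   (B,_)→(B,#,R)
state=B head=0 tape=#[#]01_   (B,#)→(B,1,R)
state=B head=1 tape=#1[0]1_   (B,0)→(A,0,L)
state=A head=0 tape=#[1]01_   (A,1)→(B,#,L)
state=B head=-1 tape=[#]#01_   (B,#)→(B,1,R)
state=B head=0 tape=1[#]01_   (B,#)→(B,1,R)
state=B head=1 tape=11[0]1_   (B,0)→(A,0,L)
state=A head=0 tape=1[1]01_   (A,1)→(B,#,L)
state=B head=-1 tape=[1]#01_   (B,1)→(C,_,R)
state=C head=0 tape=_[#]01_   (C,#)→(B,_,L)
state=B head=-1 tape=[_]_01_   (B,_)→(B,#,R)
state=B head=0 tape=#[_]01_   (B,_)→(B,#,R)
state=B head=1 tape=##[0]1_   (B,0)→(A,0,L)
state=A head=0 tape=#[#]01_   (A,#)→(A,#,R)
state=A head=1 tape=##[0]1_   (A,0)→(C,_,R)
state=C head=2 tape=##_[1]_   (C,1)→(C,#,R)
state=C head=3 tape=##_#[_]
No transition is defined for (C, _); M halts in state C.

C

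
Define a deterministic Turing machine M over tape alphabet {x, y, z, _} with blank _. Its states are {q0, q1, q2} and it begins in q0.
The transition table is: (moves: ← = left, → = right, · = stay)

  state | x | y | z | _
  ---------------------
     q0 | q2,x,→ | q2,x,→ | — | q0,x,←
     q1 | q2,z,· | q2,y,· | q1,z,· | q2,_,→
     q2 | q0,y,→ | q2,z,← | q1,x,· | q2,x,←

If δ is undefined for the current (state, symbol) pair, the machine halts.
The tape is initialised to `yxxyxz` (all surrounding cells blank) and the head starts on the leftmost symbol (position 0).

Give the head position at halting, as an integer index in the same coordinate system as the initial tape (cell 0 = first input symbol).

3

q0 | [y]xxyxz   read y → write x, move →, go to q2
q2 | x[x]xyxz   read x → write y, move →, go to q0
q0 | xy[x]yxz   read x → write x, move →, go to q2
q2 | xyx[y]xz   read y → write z, move ←, go to q2
q2 | xy[x]zxz   read x → write y, move →, go to q0
q0 | xyy[z]xz
At halt the head is at cell 3.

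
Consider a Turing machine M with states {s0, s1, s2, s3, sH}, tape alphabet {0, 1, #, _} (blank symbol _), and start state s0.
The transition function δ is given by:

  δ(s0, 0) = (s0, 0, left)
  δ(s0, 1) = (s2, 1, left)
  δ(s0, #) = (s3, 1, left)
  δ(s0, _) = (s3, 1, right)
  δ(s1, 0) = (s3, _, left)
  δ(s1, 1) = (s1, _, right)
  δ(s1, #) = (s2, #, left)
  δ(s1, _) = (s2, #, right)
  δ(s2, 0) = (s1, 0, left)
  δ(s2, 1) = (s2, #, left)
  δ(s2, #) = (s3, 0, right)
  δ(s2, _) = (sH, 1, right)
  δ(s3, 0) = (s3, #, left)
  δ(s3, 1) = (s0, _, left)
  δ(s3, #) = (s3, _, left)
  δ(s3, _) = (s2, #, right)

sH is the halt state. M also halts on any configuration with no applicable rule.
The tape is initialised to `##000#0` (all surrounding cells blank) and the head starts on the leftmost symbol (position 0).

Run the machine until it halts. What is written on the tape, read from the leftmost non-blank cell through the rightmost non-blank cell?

#1#_##00#0

s0 | ___[#]#000#0   read # → write 1, move left, go to s3
s3 | __[_]1#000#0   read _ → write #, move right, go to s2
s2 | __#[1]#000#0   read 1 → write #, move left, go to s2
s2 | __[#]##000#0   read # → write 0, move right, go to s3
s3 | __0[#]#000#0   read # → write _, move left, go to s3
s3 | __[0]_#000#0   read 0 → write #, move left, go to s3
s3 | _[_]#_#000#0   read _ → write #, move right, go to s2
s2 | _#[#]_#000#0   read # → write 0, move right, go to s3
s3 | _#0[_]#000#0   read _ → write #, move right, go to s2
s2 | _#0#[#]000#0   read # → write 0, move right, go to s3
s3 | _#0#0[0]00#0   read 0 → write #, move left, go to s3
s3 | _#0#[0]#00#0   read 0 → write #, move left, go to s3
s3 | _#0[#]##00#0   read # → write _, move left, go to s3
s3 | _#[0]_##00#0   read 0 → write #, move left, go to s3
s3 | _[#]#_##00#0   read # → write _, move left, go to s3
s3 | [_]_#_##00#0   read _ → write #, move right, go to s2
s2 | #[_]#_##00#0   read _ → write 1, move right, go to sH
sH | #1[#]_##00#0
The non-blank tape span at halt is #1#_##00#0.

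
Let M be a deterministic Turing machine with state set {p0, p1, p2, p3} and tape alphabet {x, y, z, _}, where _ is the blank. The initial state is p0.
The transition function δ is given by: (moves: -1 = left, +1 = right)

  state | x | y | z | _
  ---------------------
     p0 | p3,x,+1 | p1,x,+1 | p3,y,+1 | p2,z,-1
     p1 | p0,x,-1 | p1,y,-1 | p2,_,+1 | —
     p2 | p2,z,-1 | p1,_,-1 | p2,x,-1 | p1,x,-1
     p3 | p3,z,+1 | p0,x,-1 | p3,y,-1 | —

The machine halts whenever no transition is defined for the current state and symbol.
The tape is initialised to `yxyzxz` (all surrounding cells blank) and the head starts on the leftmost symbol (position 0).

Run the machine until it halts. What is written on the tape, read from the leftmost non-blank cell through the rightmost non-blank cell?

xxyyyz

state=p0 head=0 tape=[y]xyzxz_   (p0,y)→(p1,x,+1)
state=p1 head=1 tape=x[x]yzxz_   (p1,x)→(p0,x,-1)
state=p0 head=0 tape=[x]xyzxz_   (p0,x)→(p3,x,+1)
state=p3 head=1 tape=x[x]yzxz_   (p3,x)→(p3,z,+1)
state=p3 head=2 tape=xz[y]zxz_   (p3,y)→(p0,x,-1)
state=p0 head=1 tape=x[z]xzxz_   (p0,z)→(p3,y,+1)
state=p3 head=2 tape=xy[x]zxz_   (p3,x)→(p3,z,+1)
state=p3 head=3 tape=xyz[z]xz_   (p3,z)→(p3,y,-1)
state=p3 head=2 tape=xy[z]yxz_   (p3,z)→(p3,y,-1)
state=p3 head=1 tape=x[y]yyxz_   (p3,y)→(p0,x,-1)
state=p0 head=0 tape=[x]xyyxz_   (p0,x)→(p3,x,+1)
state=p3 head=1 tape=x[x]yyxz_   (p3,x)→(p3,z,+1)
state=p3 head=2 tape=xz[y]yxz_   (p3,y)→(p0,x,-1)
state=p0 head=1 tape=x[z]xyxz_   (p0,z)→(p3,y,+1)
state=p3 head=2 tape=xy[x]yxz_   (p3,x)→(p3,z,+1)
state=p3 head=3 tape=xyz[y]xz_   (p3,y)→(p0,x,-1)
state=p0 head=2 tape=xy[z]xxz_   (p0,z)→(p3,y,+1)
state=p3 head=3 tape=xyy[x]xz_   (p3,x)→(p3,z,+1)
state=p3 head=4 tape=xyyz[x]z_   (p3,x)→(p3,z,+1)
state=p3 head=5 tape=xyyzz[z]_   (p3,z)→(p3,y,-1)
state=p3 head=4 tape=xyyz[z]y_   (p3,z)→(p3,y,-1)
state=p3 head=3 tape=xyy[z]yy_   (p3,z)→(p3,y,-1)
state=p3 head=2 tape=xy[y]yyy_   (p3,y)→(p0,x,-1)
state=p0 head=1 tape=x[y]xyyy_   (p0,y)→(p1,x,+1)
state=p1 head=2 tape=xx[x]yyy_   (p1,x)→(p0,x,-1)
state=p0 head=1 tape=x[x]xyyy_   (p0,x)→(p3,x,+1)
state=p3 head=2 tape=xx[x]yyy_   (p3,x)→(p3,z,+1)
state=p3 head=3 tape=xxz[y]yy_   (p3,y)→(p0,x,-1)
state=p0 head=2 tape=xx[z]xyy_   (p0,z)→(p3,y,+1)
state=p3 head=3 tape=xxy[x]yy_   (p3,x)→(p3,z,+1)
state=p3 head=4 tape=xxyz[y]y_   (p3,y)→(p0,x,-1)
state=p0 head=3 tape=xxy[z]xy_   (p0,z)→(p3,y,+1)
state=p3 head=4 tape=xxyy[x]y_   (p3,x)→(p3,z,+1)
state=p3 head=5 tape=xxyyz[y]_   (p3,y)→(p0,x,-1)
state=p0 head=4 tape=xxyy[z]x_   (p0,z)→(p3,y,+1)
state=p3 head=5 tape=xxyyy[x]_   (p3,x)→(p3,z,+1)
state=p3 head=6 tape=xxyyyz[_]
The non-blank tape span at halt is xxyyyz.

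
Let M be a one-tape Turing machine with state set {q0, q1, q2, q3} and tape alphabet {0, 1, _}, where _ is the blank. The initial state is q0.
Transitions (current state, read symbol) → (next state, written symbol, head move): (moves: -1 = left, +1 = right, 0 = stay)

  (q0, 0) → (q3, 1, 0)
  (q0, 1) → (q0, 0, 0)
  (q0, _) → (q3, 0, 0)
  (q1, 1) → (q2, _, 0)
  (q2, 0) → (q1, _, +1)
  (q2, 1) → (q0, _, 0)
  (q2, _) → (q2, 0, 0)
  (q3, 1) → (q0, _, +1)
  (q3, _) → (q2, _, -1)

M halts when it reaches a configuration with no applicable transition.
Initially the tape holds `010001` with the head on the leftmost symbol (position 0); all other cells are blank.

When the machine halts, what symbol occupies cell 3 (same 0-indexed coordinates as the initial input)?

state=q0 head=0 tape=[0]10001_   (q0,0)→(q3,1,0)
state=q3 head=0 tape=[1]10001_   (q3,1)→(q0,_,+1)
state=q0 head=1 tape=_[1]0001_   (q0,1)→(q0,0,0)
state=q0 head=1 tape=_[0]0001_   (q0,0)→(q3,1,0)
state=q3 head=1 tape=_[1]0001_   (q3,1)→(q0,_,+1)
state=q0 head=2 tape=__[0]001_   (q0,0)→(q3,1,0)
state=q3 head=2 tape=__[1]001_   (q3,1)→(q0,_,+1)
state=q0 head=3 tape=___[0]01_   (q0,0)→(q3,1,0)
state=q3 head=3 tape=___[1]01_   (q3,1)→(q0,_,+1)
state=q0 head=4 tape=____[0]1_   (q0,0)→(q3,1,0)
state=q3 head=4 tape=____[1]1_   (q3,1)→(q0,_,+1)
state=q0 head=5 tape=_____[1]_   (q0,1)→(q0,0,0)
state=q0 head=5 tape=_____[0]_   (q0,0)→(q3,1,0)
state=q3 head=5 tape=_____[1]_   (q3,1)→(q0,_,+1)
state=q0 head=6 tape=______[_]   (q0,_)→(q3,0,0)
state=q3 head=6 tape=______[0]
Cell 3 holds _ when M halts.

_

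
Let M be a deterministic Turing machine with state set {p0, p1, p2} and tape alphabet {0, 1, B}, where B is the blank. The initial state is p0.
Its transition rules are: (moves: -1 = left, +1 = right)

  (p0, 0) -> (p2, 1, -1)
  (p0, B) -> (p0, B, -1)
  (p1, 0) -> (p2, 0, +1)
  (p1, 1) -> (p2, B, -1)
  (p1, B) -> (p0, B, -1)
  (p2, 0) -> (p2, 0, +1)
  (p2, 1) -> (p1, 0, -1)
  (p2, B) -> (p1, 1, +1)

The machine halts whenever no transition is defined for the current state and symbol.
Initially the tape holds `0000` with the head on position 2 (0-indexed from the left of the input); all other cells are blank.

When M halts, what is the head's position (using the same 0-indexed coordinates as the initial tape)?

4

state=p0 head=2 tape=00[0]0BB   (p0,0)→(p2,1,-1)
state=p2 head=1 tape=0[0]10BB   (p2,0)→(p2,0,+1)
state=p2 head=2 tape=00[1]0BB   (p2,1)→(p1,0,-1)
state=p1 head=1 tape=0[0]00BB   (p1,0)→(p2,0,+1)
state=p2 head=2 tape=00[0]0BB   (p2,0)→(p2,0,+1)
state=p2 head=3 tape=000[0]BB   (p2,0)→(p2,0,+1)
state=p2 head=4 tape=0000[B]B   (p2,B)→(p1,1,+1)
state=p1 head=5 tape=00001[B]   (p1,B)→(p0,B,-1)
state=p0 head=4 tape=0000[1]B
At halt the head is at cell 4.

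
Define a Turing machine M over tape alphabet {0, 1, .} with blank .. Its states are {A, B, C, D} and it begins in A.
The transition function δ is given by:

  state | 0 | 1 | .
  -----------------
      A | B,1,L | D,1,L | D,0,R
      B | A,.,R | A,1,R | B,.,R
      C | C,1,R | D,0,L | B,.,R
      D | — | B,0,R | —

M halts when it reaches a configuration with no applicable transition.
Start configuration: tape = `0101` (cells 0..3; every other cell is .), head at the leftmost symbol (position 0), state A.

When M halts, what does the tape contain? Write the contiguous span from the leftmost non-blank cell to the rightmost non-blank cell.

A | .[0]101..   read 0 → write 1, move L, go to B
B | [.]1101..   read . → write ., move R, go to B
B | .[1]101..   read 1 → write 1, move R, go to A
A | .1[1]01..   read 1 → write 1, move L, go to D
D | .[1]101..   read 1 → write 0, move R, go to B
B | .0[1]01..   read 1 → write 1, move R, go to A
A | .01[0]1..   read 0 → write 1, move L, go to B
B | .0[1]11..   read 1 → write 1, move R, go to A
A | .01[1]1..   read 1 → write 1, move L, go to D
D | .0[1]11..   read 1 → write 0, move R, go to B
B | .00[1]1..   read 1 → write 1, move R, go to A
A | .001[1]..   read 1 → write 1, move L, go to D
D | .00[1]1..   read 1 → write 0, move R, go to B
B | .000[1]..   read 1 → write 1, move R, go to A
A | .0001[.].   read . → write 0, move R, go to D
D | .00010[.]
The non-blank tape span at halt is 00010.

00010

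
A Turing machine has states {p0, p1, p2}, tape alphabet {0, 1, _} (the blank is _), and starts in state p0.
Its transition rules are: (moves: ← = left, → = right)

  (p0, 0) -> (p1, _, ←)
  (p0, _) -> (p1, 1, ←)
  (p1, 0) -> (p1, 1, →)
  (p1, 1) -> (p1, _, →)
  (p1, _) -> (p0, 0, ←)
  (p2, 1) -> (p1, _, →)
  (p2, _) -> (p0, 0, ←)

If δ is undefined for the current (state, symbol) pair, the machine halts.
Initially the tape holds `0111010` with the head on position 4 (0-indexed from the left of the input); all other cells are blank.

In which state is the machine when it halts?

p0 | 0111[0]10_   read 0 → write _, move ←, go to p1
p1 | 011[1]_10_   read 1 → write _, move →, go to p1
p1 | 011_[_]10_   read _ → write 0, move ←, go to p0
p0 | 011[_]010_   read _ → write 1, move ←, go to p1
p1 | 01[1]1010_   read 1 → write _, move →, go to p1
p1 | 01_[1]010_   read 1 → write _, move →, go to p1
p1 | 01__[0]10_   read 0 → write 1, move →, go to p1
p1 | 01__1[1]0_   read 1 → write _, move →, go to p1
p1 | 01__1_[0]_   read 0 → write 1, move →, go to p1
p1 | 01__1_1[_]   read _ → write 0, move ←, go to p0
p0 | 01__1_[1]0
No transition is defined for (p0, 1); M halts in state p0.

p0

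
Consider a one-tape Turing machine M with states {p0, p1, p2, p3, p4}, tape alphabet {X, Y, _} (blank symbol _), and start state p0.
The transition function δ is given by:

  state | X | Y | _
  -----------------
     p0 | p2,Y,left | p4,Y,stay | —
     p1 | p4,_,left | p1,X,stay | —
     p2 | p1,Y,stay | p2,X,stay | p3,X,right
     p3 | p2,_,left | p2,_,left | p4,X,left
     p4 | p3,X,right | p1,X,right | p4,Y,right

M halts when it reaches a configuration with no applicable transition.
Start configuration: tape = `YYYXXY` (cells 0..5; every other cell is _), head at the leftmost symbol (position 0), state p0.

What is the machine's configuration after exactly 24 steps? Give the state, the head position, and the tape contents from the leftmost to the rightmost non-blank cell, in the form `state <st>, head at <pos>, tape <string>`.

state=p0 head=0 tape=_[Y]YYXXY   (p0,Y)→(p4,Y,stay)
state=p4 head=0 tape=_[Y]YYXXY   (p4,Y)→(p1,X,right)
state=p1 head=1 tape=_X[Y]YXXY   (p1,Y)→(p1,X,stay)
state=p1 head=1 tape=_X[X]YXXY   (p1,X)→(p4,_,left)
state=p4 head=0 tape=_[X]_YXXY   (p4,X)→(p3,X,right)
state=p3 head=1 tape=_X[_]YXXY   (p3,_)→(p4,X,left)
state=p4 head=0 tape=_[X]XYXXY   (p4,X)→(p3,X,right)
state=p3 head=1 tape=_X[X]YXXY   (p3,X)→(p2,_,left)
state=p2 head=0 tape=_[X]_YXXY   (p2,X)→(p1,Y,stay)
state=p1 head=0 tape=_[Y]_YXXY   (p1,Y)→(p1,X,stay)
state=p1 head=0 tape=_[X]_YXXY   (p1,X)→(p4,_,left)
state=p4 head=-1 tape=[_]__YXXY   (p4,_)→(p4,Y,right)
state=p4 head=0 tape=Y[_]_YXXY   (p4,_)→(p4,Y,right)
state=p4 head=1 tape=YY[_]YXXY   (p4,_)→(p4,Y,right)
state=p4 head=2 tape=YYY[Y]XXY   (p4,Y)→(p1,X,right)
state=p1 head=3 tape=YYYX[X]XY   (p1,X)→(p4,_,left)
state=p4 head=2 tape=YYY[X]_XY   (p4,X)→(p3,X,right)
state=p3 head=3 tape=YYYX[_]XY   (p3,_)→(p4,X,left)
state=p4 head=2 tape=YYY[X]XXY   (p4,X)→(p3,X,right)
state=p3 head=3 tape=YYYX[X]XY   (p3,X)→(p2,_,left)
state=p2 head=2 tape=YYY[X]_XY   (p2,X)→(p1,Y,stay)
state=p1 head=2 tape=YYY[Y]_XY   (p1,Y)→(p1,X,stay)
state=p1 head=2 tape=YYY[X]_XY   (p1,X)→(p4,_,left)
state=p4 head=1 tape=YY[Y]__XY   (p4,Y)→(p1,X,right)
state=p1 head=2 tape=YYX[_]_XY
After 24 steps: state p1, head at 2, tape YYX__XY.

state p1, head at 2, tape YYX__XY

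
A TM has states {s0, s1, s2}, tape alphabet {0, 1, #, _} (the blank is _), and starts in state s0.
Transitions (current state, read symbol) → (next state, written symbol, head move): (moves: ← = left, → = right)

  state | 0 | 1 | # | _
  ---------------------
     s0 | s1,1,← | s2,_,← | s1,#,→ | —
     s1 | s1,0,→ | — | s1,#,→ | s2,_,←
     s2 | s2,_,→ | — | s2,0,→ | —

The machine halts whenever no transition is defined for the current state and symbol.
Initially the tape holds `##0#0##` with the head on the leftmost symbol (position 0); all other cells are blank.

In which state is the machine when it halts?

s2

s0 | [#]#0#0##_   read # → write #, move →, go to s1
s1 | #[#]0#0##_   read # → write #, move →, go to s1
s1 | ##[0]#0##_   read 0 → write 0, move →, go to s1
s1 | ##0[#]0##_   read # → write #, move →, go to s1
s1 | ##0#[0]##_   read 0 → write 0, move →, go to s1
s1 | ##0#0[#]#_   read # → write #, move →, go to s1
s1 | ##0#0#[#]_   read # → write #, move →, go to s1
s1 | ##0#0##[_]   read _ → write _, move ←, go to s2
s2 | ##0#0#[#]_   read # → write 0, move →, go to s2
s2 | ##0#0#0[_]
No transition is defined for (s2, _); M halts in state s2.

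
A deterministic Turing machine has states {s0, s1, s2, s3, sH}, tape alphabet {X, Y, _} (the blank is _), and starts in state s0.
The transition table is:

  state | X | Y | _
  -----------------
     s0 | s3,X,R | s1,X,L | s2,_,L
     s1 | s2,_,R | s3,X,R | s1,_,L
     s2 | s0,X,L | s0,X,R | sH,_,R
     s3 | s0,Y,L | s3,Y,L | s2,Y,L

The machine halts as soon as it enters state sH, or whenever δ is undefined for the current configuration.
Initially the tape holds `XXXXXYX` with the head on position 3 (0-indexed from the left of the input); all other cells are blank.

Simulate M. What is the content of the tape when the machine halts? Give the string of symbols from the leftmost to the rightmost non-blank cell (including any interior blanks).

s0 | __XXX[X]XYX   read X → write X, move R, go to s3
s3 | __XXXX[X]YX   read X → write Y, move L, go to s0
s0 | __XXX[X]YYX   read X → write X, move R, go to s3
s3 | __XXXX[Y]YX   read Y → write Y, move L, go to s3
s3 | __XXX[X]YYX   read X → write Y, move L, go to s0
s0 | __XX[X]YYYX   read X → write X, move R, go to s3
s3 | __XXX[Y]YYX   read Y → write Y, move L, go to s3
s3 | __XX[X]YYYX   read X → write Y, move L, go to s0
s0 | __X[X]YYYYX   read X → write X, move R, go to s3
s3 | __XX[Y]YYYX   read Y → write Y, move L, go to s3
s3 | __X[X]YYYYX   read X → write Y, move L, go to s0
s0 | __[X]YYYYYX   read X → write X, move R, go to s3
s3 | __X[Y]YYYYX   read Y → write Y, move L, go to s3
s3 | __[X]YYYYYX   read X → write Y, move L, go to s0
s0 | _[_]YYYYYYX   read _ → write _, move L, go to s2
s2 | [_]_YYYYYYX   read _ → write _, move R, go to sH
sH | _[_]YYYYYYX
The non-blank tape span at halt is YYYYYYX.

YYYYYYX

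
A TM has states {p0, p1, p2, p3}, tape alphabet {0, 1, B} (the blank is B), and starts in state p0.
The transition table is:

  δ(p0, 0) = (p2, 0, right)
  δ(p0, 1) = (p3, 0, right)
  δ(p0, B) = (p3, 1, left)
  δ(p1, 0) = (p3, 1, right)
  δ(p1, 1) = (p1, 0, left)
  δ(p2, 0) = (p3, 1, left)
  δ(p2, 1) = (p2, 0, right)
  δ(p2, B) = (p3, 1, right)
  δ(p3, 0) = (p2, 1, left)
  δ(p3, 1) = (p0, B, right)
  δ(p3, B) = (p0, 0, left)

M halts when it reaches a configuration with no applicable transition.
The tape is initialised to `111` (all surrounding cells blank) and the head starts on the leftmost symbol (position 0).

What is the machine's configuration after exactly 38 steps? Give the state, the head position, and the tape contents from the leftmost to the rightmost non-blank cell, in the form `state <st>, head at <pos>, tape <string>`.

state p3, head at 8, tape 011111B0

p0 | [1]11BBBBBB   read 1 → write 0, move right, go to p3
p3 | 0[1]1BBBBBB   read 1 → write B, move right, go to p0
p0 | 0B[1]BBBBBB   read 1 → write 0, move right, go to p3
p3 | 0B0[B]BBBBB   read B → write 0, move left, go to p0
p0 | 0B[0]0BBBBB   read 0 → write 0, move right, go to p2
p2 | 0B0[0]BBBBB   read 0 → write 1, move left, go to p3
p3 | 0B[0]1BBBBB   read 0 → write 1, move left, go to p2
p2 | 0[B]11BBBBB   read B → write 1, move right, go to p3
p3 | 01[1]1BBBBB   read 1 → write B, move right, go to p0
p0 | 01B[1]BBBBB   read 1 → write 0, move right, go to p3
p3 | 01B0[B]BBBB   read B → write 0, move left, go to p0
p0 | 01B[0]0BBBB   read 0 → write 0, move right, go to p2
p2 | 01B0[0]BBBB   read 0 → write 1, move left, go to p3
p3 | 01B[0]1BBBB   read 0 → write 1, move left, go to p2
p2 | 01[B]11BBBB   read B → write 1, move right, go to p3
p3 | 011[1]1BBBB   read 1 → write B, move right, go to p0
p0 | 011B[1]BBBB   read 1 → write 0, move right, go to p3
p3 | 011B0[B]BBB   read B → write 0, move left, go to p0
p0 | 011B[0]0BBB   read 0 → write 0, move right, go to p2
p2 | 011B0[0]BBB   read 0 → write 1, move left, go to p3
p3 | 011B[0]1BBB   read 0 → write 1, move left, go to p2
p2 | 011[B]11BBB   read B → write 1, move right, go to p3
p3 | 0111[1]1BBB   read 1 → write B, move right, go to p0
p0 | 0111B[1]BBB   read 1 → write 0, move right, go to p3
p3 | 0111B0[B]BB   read B → write 0, move left, go to p0
p0 | 0111B[0]0BB   read 0 → write 0, move right, go to p2
p2 | 0111B0[0]BB   read 0 → write 1, move left, go to p3
p3 | 0111B[0]1BB   read 0 → write 1, move left, go to p2
p2 | 0111[B]11BB   read B → write 1, move right, go to p3
p3 | 01111[1]1BB   read 1 → write B, move right, go to p0
p0 | 01111B[1]BB   read 1 → write 0, move right, go to p3
p3 | 01111B0[B]B   read B → write 0, move left, go to p0
p0 | 01111B[0]0B   read 0 → write 0, move right, go to p2
p2 | 01111B0[0]B   read 0 → write 1, move left, go to p3
p3 | 01111B[0]1B   read 0 → write 1, move left, go to p2
p2 | 01111[B]11B   read B → write 1, move right, go to p3
p3 | 011111[1]1B   read 1 → write B, move right, go to p0
p0 | 011111B[1]B   read 1 → write 0, move right, go to p3
p3 | 011111B0[B]
After 38 steps: state p3, head at 8, tape 011111B0.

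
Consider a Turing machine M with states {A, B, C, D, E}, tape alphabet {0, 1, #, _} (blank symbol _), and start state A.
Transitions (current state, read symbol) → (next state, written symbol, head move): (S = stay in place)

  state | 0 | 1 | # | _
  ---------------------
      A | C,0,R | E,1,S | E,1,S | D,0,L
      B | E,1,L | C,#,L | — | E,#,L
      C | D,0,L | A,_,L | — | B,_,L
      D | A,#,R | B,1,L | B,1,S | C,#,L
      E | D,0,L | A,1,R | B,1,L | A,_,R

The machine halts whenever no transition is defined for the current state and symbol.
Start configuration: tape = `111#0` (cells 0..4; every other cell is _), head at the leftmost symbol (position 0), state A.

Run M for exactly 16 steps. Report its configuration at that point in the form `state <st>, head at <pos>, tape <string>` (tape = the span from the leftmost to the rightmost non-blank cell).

state=A head=0 tape=[1]11#0_   (A,1)→(E,1,S)
state=E head=0 tape=[1]11#0_   (E,1)→(A,1,R)
state=A head=1 tape=1[1]1#0_   (A,1)→(E,1,S)
state=E head=1 tape=1[1]1#0_   (E,1)→(A,1,R)
state=A head=2 tape=11[1]#0_   (A,1)→(E,1,S)
state=E head=2 tape=11[1]#0_   (E,1)→(A,1,R)
state=A head=3 tape=111[#]0_   (A,#)→(E,1,S)
state=E head=3 tape=111[1]0_   (E,1)→(A,1,R)
state=A head=4 tape=1111[0]_   (A,0)→(C,0,R)
state=C head=5 tape=11110[_]   (C,_)→(B,_,L)
state=B head=4 tape=1111[0]_   (B,0)→(E,1,L)
state=E head=3 tape=111[1]1_   (E,1)→(A,1,R)
state=A head=4 tape=1111[1]_   (A,1)→(E,1,S)
state=E head=4 tape=1111[1]_   (E,1)→(A,1,R)
state=A head=5 tape=11111[_]   (A,_)→(D,0,L)
state=D head=4 tape=1111[1]0   (D,1)→(B,1,L)
state=B head=3 tape=111[1]10
After 16 steps: state B, head at 3, tape 111110.

state B, head at 3, tape 111110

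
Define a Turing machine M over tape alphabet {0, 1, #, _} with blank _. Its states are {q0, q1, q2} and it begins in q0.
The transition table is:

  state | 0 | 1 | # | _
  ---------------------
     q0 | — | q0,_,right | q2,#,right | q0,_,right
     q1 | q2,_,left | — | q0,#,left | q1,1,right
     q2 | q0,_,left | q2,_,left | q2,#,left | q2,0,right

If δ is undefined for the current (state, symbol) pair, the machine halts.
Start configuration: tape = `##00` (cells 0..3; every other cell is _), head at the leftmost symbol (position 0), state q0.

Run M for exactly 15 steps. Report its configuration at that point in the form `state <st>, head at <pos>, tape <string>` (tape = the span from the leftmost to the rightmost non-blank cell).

state q0, head at -1, tape ##00

q0 | __[#]#00   read # → write #, move right, go to q2
q2 | __#[#]00   read # → write #, move left, go to q2
q2 | __[#]#00   read # → write #, move left, go to q2
q2 | _[_]##00   read _ → write 0, move right, go to q2
q2 | _0[#]#00   read # → write #, move left, go to q2
q2 | _[0]##00   read 0 → write _, move left, go to q0
q0 | [_]_##00   read _ → write _, move right, go to q0
q0 | _[_]##00   read _ → write _, move right, go to q0
q0 | __[#]#00   read # → write #, move right, go to q2
q2 | __#[#]00   read # → write #, move left, go to q2
q2 | __[#]#00   read # → write #, move left, go to q2
q2 | _[_]##00   read _ → write 0, move right, go to q2
q2 | _0[#]#00   read # → write #, move left, go to q2
q2 | _[0]##00   read 0 → write _, move left, go to q0
q0 | [_]_##00   read _ → write _, move right, go to q0
q0 | _[_]##00
After 15 steps: state q0, head at -1, tape ##00.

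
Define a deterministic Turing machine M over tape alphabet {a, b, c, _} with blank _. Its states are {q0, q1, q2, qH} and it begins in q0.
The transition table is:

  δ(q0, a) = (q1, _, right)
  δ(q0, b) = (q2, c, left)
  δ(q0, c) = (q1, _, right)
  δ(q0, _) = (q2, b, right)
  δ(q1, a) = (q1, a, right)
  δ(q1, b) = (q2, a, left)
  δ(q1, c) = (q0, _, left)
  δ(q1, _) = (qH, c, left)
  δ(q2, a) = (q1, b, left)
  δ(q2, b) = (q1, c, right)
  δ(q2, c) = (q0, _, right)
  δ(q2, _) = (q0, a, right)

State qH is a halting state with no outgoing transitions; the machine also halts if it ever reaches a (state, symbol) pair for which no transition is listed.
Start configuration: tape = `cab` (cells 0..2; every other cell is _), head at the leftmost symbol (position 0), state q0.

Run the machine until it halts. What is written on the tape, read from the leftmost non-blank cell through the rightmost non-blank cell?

cba

state=q0 head=0 tape=_[c]ab   (q0,c)→(q1,_,right)
state=q1 head=1 tape=__[a]b   (q1,a)→(q1,a,right)
state=q1 head=2 tape=__a[b]   (q1,b)→(q2,a,left)
state=q2 head=1 tape=__[a]a   (q2,a)→(q1,b,left)
state=q1 head=0 tape=_[_]ba   (q1,_)→(qH,c,left)
state=qH head=-1 tape=[_]cba
The non-blank tape span at halt is cba.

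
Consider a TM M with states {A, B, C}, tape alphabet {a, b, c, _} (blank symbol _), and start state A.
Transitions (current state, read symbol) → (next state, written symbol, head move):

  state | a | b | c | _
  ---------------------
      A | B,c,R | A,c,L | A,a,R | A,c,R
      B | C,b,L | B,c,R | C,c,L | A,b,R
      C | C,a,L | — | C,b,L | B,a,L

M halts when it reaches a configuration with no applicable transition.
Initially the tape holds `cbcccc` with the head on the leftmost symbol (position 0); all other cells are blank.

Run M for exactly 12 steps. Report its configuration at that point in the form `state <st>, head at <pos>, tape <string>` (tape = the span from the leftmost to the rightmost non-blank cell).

A | __[c]bcccc   read c → write a, move R, go to A
A | __a[b]cccc   read b → write c, move L, go to A
A | __[a]ccccc   read a → write c, move R, go to B
B | __c[c]cccc   read c → write c, move L, go to C
C | __[c]ccccc   read c → write b, move L, go to C
C | _[_]bccccc   read _ → write a, move L, go to B
B | [_]abccccc   read _ → write b, move R, go to A
A | b[a]bccccc   read a → write c, move R, go to B
B | bc[b]ccccc   read b → write c, move R, go to B
B | bcc[c]cccc   read c → write c, move L, go to C
C | bc[c]ccccc   read c → write b, move L, go to C
C | b[c]bccccc   read c → write b, move L, go to C
C | [b]bbccccc
After 12 steps: state C, head at -2, tape bbbccccc.

state C, head at -2, tape bbbccccc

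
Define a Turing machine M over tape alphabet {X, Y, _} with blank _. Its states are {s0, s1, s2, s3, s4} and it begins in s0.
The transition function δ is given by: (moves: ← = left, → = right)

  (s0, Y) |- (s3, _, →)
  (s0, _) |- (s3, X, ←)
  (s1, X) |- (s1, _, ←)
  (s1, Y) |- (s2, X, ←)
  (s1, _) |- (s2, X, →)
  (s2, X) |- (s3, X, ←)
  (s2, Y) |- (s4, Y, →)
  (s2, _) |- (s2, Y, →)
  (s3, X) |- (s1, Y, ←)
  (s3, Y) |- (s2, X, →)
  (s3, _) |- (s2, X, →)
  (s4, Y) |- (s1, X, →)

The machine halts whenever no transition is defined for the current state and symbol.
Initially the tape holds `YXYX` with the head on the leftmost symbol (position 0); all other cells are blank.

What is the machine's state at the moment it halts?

s4

state=s0 head=0 tape=__[Y]XYX   (s0,Y)→(s3,_,→)
state=s3 head=1 tape=___[X]YX   (s3,X)→(s1,Y,←)
state=s1 head=0 tape=__[_]YYX   (s1,_)→(s2,X,→)
state=s2 head=1 tape=__X[Y]YX   (s2,Y)→(s4,Y,→)
state=s4 head=2 tape=__XY[Y]X   (s4,Y)→(s1,X,→)
state=s1 head=3 tape=__XYX[X]   (s1,X)→(s1,_,←)
state=s1 head=2 tape=__XY[X]_   (s1,X)→(s1,_,←)
state=s1 head=1 tape=__X[Y]__   (s1,Y)→(s2,X,←)
state=s2 head=0 tape=__[X]X__   (s2,X)→(s3,X,←)
state=s3 head=-1 tape=_[_]XX__   (s3,_)→(s2,X,→)
state=s2 head=0 tape=_X[X]X__   (s2,X)→(s3,X,←)
state=s3 head=-1 tape=_[X]XX__   (s3,X)→(s1,Y,←)
state=s1 head=-2 tape=[_]YXX__   (s1,_)→(s2,X,→)
state=s2 head=-1 tape=X[Y]XX__   (s2,Y)→(s4,Y,→)
state=s4 head=0 tape=XY[X]X__
No transition is defined for (s4, X); M halts in state s4.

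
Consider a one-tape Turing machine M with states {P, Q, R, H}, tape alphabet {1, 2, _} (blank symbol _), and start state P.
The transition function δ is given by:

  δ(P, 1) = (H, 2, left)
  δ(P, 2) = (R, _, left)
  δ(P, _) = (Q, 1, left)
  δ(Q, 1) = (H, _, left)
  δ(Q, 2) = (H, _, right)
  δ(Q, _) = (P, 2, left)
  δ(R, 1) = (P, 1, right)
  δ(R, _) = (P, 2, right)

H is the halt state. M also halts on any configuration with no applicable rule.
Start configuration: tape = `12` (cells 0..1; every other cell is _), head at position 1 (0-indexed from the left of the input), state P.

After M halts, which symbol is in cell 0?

_

P | _1[2]   read 2 → write _, move left, go to R
R | _[1]_   read 1 → write 1, move right, go to P
P | _1[_]   read _ → write 1, move left, go to Q
Q | _[1]1   read 1 → write _, move left, go to H
H | [_]_1
Cell 0 holds _ when M halts.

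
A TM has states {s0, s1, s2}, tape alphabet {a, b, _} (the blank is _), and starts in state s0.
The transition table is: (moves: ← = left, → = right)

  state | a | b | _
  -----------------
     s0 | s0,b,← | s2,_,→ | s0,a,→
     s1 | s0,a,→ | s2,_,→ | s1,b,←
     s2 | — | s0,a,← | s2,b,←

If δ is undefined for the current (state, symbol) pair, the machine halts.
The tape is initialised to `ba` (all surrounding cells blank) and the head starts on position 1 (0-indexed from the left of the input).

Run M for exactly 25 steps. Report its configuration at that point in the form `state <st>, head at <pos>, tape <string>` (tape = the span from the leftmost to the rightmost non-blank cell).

state s0, head at -2, tape aabbb

state=s0 head=1 tape=___b[a]   (s0,a)→(s0,b,←)
state=s0 head=0 tape=___[b]b   (s0,b)→(s2,_,→)
state=s2 head=1 tape=____[b]   (s2,b)→(s0,a,←)
state=s0 head=0 tape=___[_]a   (s0,_)→(s0,a,→)
state=s0 head=1 tape=___a[a]   (s0,a)→(s0,b,←)
state=s0 head=0 tape=___[a]b   (s0,a)→(s0,b,←)
state=s0 head=-1 tape=__[_]bb   (s0,_)→(s0,a,→)
state=s0 head=0 tape=__a[b]b   (s0,b)→(s2,_,→)
state=s2 head=1 tape=__a_[b]   (s2,b)→(s0,a,←)
state=s0 head=0 tape=__a[_]a   (s0,_)→(s0,a,→)
state=s0 head=1 tape=__aa[a]   (s0,a)→(s0,b,←)
state=s0 head=0 tape=__a[a]b   (s0,a)→(s0,b,←)
state=s0 head=-1 tape=__[a]bb   (s0,a)→(s0,b,←)
state=s0 head=-2 tape=_[_]bbb   (s0,_)→(s0,a,→)
state=s0 head=-1 tape=_a[b]bb   (s0,b)→(s2,_,→)
state=s2 head=0 tape=_a_[b]b   (s2,b)→(s0,a,←)
state=s0 head=-1 tape=_a[_]ab   (s0,_)→(s0,a,→)
state=s0 head=0 tape=_aa[a]b   (s0,a)→(s0,b,←)
state=s0 head=-1 tape=_a[a]bb   (s0,a)→(s0,b,←)
state=s0 head=-2 tape=_[a]bbb   (s0,a)→(s0,b,←)
state=s0 head=-3 tape=[_]bbbb   (s0,_)→(s0,a,→)
state=s0 head=-2 tape=a[b]bbb   (s0,b)→(s2,_,→)
state=s2 head=-1 tape=a_[b]bb   (s2,b)→(s0,a,←)
state=s0 head=-2 tape=a[_]abb   (s0,_)→(s0,a,→)
state=s0 head=-1 tape=aa[a]bb   (s0,a)→(s0,b,←)
state=s0 head=-2 tape=a[a]bbb
After 25 steps: state s0, head at -2, tape aabbb.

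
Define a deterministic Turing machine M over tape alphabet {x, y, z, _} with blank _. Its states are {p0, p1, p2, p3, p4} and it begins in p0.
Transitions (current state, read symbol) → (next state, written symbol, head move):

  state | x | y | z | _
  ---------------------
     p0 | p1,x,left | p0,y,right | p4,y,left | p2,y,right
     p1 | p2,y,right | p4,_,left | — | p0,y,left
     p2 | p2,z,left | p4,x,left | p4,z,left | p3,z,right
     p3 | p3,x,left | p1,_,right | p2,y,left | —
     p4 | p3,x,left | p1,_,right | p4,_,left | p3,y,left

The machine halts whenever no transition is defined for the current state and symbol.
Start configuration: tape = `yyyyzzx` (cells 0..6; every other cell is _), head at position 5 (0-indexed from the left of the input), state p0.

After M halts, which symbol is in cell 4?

p0 | yyyyz[z]x   read z → write y, move left, go to p4
p4 | yyyy[z]yx   read z → write _, move left, go to p4
p4 | yyy[y]_yx   read y → write _, move right, go to p1
p1 | yyy_[_]yx   read _ → write y, move left, go to p0
p0 | yyy[_]yyx   read _ → write y, move right, go to p2
p2 | yyyy[y]yx   read y → write x, move left, go to p4
p4 | yyy[y]xyx   read y → write _, move right, go to p1
p1 | yyy_[x]yx   read x → write y, move right, go to p2
p2 | yyy_y[y]x   read y → write x, move left, go to p4
p4 | yyy_[y]xx   read y → write _, move right, go to p1
p1 | yyy__[x]x   read x → write y, move right, go to p2
p2 | yyy__y[x]   read x → write z, move left, go to p2
p2 | yyy__[y]z   read y → write x, move left, go to p4
p4 | yyy_[_]xz   read _ → write y, move left, go to p3
p3 | yyy[_]yxz
Cell 4 holds y when M halts.

y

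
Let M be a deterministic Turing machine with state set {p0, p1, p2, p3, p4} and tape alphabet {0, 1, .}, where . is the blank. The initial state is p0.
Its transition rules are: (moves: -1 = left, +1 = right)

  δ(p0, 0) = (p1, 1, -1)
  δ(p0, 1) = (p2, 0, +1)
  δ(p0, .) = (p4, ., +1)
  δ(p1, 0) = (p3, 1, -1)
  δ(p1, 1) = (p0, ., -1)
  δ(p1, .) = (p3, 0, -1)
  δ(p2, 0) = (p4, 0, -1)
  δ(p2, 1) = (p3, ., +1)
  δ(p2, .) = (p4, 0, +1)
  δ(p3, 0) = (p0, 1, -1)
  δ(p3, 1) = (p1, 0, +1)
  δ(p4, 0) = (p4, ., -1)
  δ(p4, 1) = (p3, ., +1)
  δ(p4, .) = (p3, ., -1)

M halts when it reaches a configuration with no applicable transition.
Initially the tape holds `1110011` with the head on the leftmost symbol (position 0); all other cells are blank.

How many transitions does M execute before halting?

16

state=p0 head=0 tape=[1]110011   (p0,1)→(p2,0,+1)
state=p2 head=1 tape=0[1]10011   (p2,1)→(p3,.,+1)
state=p3 head=2 tape=0.[1]0011   (p3,1)→(p1,0,+1)
state=p1 head=3 tape=0.0[0]011   (p1,0)→(p3,1,-1)
state=p3 head=2 tape=0.[0]1011   (p3,0)→(p0,1,-1)
state=p0 head=1 tape=0[.]11011   (p0,.)→(p4,.,+1)
state=p4 head=2 tape=0.[1]1011   (p4,1)→(p3,.,+1)
state=p3 head=3 tape=0..[1]011   (p3,1)→(p1,0,+1)
state=p1 head=4 tape=0..0[0]11   (p1,0)→(p3,1,-1)
state=p3 head=3 tape=0..[0]111   (p3,0)→(p0,1,-1)
state=p0 head=2 tape=0.[.]1111   (p0,.)→(p4,.,+1)
state=p4 head=3 tape=0..[1]111   (p4,1)→(p3,.,+1)
state=p3 head=4 tape=0...[1]11   (p3,1)→(p1,0,+1)
state=p1 head=5 tape=0...0[1]1   (p1,1)→(p0,.,-1)
state=p0 head=4 tape=0...[0].1   (p0,0)→(p1,1,-1)
state=p1 head=3 tape=0..[.]1.1   (p1,.)→(p3,0,-1)
state=p3 head=2 tape=0.[.]01.1
M halts after 16 transitions.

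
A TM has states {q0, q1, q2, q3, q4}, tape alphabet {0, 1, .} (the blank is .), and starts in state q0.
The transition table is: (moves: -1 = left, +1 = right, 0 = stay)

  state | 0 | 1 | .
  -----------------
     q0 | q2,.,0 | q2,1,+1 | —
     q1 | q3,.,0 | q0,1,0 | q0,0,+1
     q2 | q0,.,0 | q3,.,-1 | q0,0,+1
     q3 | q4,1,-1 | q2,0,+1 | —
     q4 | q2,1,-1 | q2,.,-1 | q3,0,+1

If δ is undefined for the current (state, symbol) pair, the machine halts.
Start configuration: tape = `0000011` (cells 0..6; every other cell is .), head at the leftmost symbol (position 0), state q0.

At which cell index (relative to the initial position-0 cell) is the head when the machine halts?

q0 | [0]000011.   read 0 → write ., move 0, go to q2
q2 | [.]000011.   read . → write 0, move +1, go to q0
q0 | 0[0]00011.   read 0 → write ., move 0, go to q2
q2 | 0[.]00011.   read . → write 0, move +1, go to q0
q0 | 00[0]0011.   read 0 → write ., move 0, go to q2
q2 | 00[.]0011.   read . → write 0, move +1, go to q0
q0 | 000[0]011.   read 0 → write ., move 0, go to q2
q2 | 000[.]011.   read . → write 0, move +1, go to q0
q0 | 0000[0]11.   read 0 → write ., move 0, go to q2
q2 | 0000[.]11.   read . → write 0, move +1, go to q0
q0 | 00000[1]1.   read 1 → write 1, move +1, go to q2
q2 | 000001[1].   read 1 → write ., move -1, go to q3
q3 | 00000[1]..   read 1 → write 0, move +1, go to q2
q2 | 000000[.].   read . → write 0, move +1, go to q0
q0 | 0000000[.]
At halt the head is at cell 7.

7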